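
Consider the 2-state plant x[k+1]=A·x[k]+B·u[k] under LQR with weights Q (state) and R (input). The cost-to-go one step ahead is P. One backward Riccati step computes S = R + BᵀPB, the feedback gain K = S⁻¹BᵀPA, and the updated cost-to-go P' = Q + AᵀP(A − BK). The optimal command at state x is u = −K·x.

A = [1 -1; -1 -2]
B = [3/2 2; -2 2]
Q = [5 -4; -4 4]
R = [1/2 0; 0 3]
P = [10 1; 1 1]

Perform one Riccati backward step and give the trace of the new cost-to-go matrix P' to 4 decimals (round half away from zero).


BᵀP = [13.0000 -0.5000; 22.0000 4.0000]
S = R + BᵀPB = [1/2 0; 0 3] + [20.5000 25.0000; 25.0000 52.0000] = [21.0000 25.0000; 25.0000 55.0000]
BᵀPA = [13.5000 -12.0000; 18.0000 -30.0000]
K = S⁻¹·BᵀPA = [0.5519 0.1698; 0.0764 -0.6226]
A−BK = [0.0193 -0.0094; -0.0491 -0.4151]
AᵀP(A−BK) = [0.1741 -0.0849; -0.0849 1.3585]
P' = Q + AᵀP(A−BK) = [5.1741 -4.0849; -4.0849 5.3585]
tr(P') = 10.5325

10.5325


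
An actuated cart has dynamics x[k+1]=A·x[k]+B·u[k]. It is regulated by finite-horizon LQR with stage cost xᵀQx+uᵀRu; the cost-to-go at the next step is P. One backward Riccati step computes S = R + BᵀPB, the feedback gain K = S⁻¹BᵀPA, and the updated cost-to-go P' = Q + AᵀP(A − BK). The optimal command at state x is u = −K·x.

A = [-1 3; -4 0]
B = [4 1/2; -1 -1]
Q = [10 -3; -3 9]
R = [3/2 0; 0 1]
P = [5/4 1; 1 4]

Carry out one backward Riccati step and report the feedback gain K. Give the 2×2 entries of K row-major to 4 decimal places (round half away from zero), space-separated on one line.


BᵀP = [4.0000 0.0000; -0.3750 -3.5000]
S = R + BᵀPB = [3/2 0; 0 1] + [16.0000 2.0000; 2.0000 3.3125] = [17.5000 2.0000; 2.0000 4.3125]
BᵀPA = [-4.0000 12.0000; 14.3750 -1.1250]
K = S⁻¹·BᵀPA = [-0.6436 0.7556; 3.6318 -0.6113]
A−BK = [-0.2414 0.2833; -1.0118 0.1443]
AᵀP(A−BK) = [18.4679 -3.9405; -3.9405 1.4954]
P' = Q + AᵀP(A−BK) = [28.4679 -6.9405; -6.9405 10.4954]
tr(P') = 38.9633

-0.6436 0.7556 3.6318 -0.6113


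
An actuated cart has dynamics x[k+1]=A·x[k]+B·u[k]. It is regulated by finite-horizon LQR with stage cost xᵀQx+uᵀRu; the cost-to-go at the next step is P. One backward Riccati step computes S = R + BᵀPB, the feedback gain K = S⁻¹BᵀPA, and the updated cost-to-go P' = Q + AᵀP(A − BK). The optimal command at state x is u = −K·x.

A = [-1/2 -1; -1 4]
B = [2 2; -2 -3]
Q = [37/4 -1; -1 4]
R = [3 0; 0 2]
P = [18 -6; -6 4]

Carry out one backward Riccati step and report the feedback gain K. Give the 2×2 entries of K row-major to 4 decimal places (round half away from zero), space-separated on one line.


-0.2703 0.1081 0.2152 -0.9168

BᵀP = [48.0000 -20.0000; 54.0000 -24.0000]
S = R + BᵀPB = [3 0; 0 2] + [136.0000 156.0000; 156.0000 180.0000] = [139.0000 156.0000; 156.0000 182.0000]
BᵀPA = [-4.0000 -128.0000; -3.0000 -150.0000]
K = S⁻¹·BᵀPA = [-0.2703 0.1081; 0.2152 -0.9168]
A−BK = [-0.3898 0.6175; -0.8950 1.4657]
AᵀP(A−BK) = [2.0644 -3.3181; -3.3181 6.3119]
P' = Q + AᵀP(A−BK) = [11.3144 -4.3181; -4.3181 10.3119]
tr(P') = 21.6263


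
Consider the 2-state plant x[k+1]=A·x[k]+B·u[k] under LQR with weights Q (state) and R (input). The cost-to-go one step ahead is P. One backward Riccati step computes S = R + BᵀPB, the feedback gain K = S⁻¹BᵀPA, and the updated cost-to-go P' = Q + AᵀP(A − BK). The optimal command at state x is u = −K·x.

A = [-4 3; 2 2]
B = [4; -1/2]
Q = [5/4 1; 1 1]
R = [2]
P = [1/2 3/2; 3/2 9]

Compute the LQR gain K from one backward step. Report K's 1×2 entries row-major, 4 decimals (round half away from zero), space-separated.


BᵀP = [1.2500 1.5000]
S = R + BᵀPB = [2] + [4.2500] = [6.2500]
BᵀPA = [-2.0000 6.7500]
K = S⁻¹·BᵀPA = [-0.3200 1.0800]
A−BK = [-2.7200 -1.3200; 1.8400 2.5400]
AᵀP(A−BK) = [19.3600 29.1600; 29.1600 51.2100]
P' = Q + AᵀP(A−BK) = [20.6100 30.1600; 30.1600 52.2100]
tr(P') = 72.8200

-0.3200 1.0800


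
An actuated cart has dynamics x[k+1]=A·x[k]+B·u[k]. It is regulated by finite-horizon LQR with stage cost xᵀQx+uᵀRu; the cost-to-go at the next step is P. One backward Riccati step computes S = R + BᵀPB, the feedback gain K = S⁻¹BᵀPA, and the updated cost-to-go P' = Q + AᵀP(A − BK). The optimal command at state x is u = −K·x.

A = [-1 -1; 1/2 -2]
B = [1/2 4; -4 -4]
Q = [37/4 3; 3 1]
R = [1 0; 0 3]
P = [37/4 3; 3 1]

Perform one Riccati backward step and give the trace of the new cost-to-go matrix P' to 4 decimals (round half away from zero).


BᵀP = [-7.3750 -2.5000; 25.0000 8.0000]
S = R + BᵀPB = [1 0; 0 3] + [6.3125 -19.5000; -19.5000 68.0000] = [7.3125 -19.5000; -19.5000 71.0000]
BᵀPA = [6.1250 12.3750; -21.0000 -41.0000]
K = S⁻¹·BᵀPA = [0.1826 0.5695; -0.2456 -0.4211]
A−BK = [-0.1089 0.3995; 0.2481 -1.4062]
AᵀP(A−BK) = [0.2235 0.4197; 0.4197 0.9393]
P' = Q + AᵀP(A−BK) = [9.4735 3.4197; 3.4197 1.9393]
tr(P') = 11.4127

11.4127


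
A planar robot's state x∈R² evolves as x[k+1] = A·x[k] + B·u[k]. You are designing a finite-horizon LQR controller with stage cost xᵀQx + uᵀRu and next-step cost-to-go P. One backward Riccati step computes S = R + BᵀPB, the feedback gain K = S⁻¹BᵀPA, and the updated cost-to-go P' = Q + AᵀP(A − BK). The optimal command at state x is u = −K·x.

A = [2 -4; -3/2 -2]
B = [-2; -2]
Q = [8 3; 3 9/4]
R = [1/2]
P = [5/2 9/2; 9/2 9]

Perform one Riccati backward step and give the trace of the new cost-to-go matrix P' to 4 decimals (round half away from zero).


12.9394

BᵀP = [-14.0000 -27.0000]
S = R + BᵀPB = [1/2] + [82.0000] = [82.5000]
BᵀPA = [12.5000 110.0000]
K = S⁻¹·BᵀPA = [0.1515 1.3333]
A−BK = [2.3030 -1.3333; -1.1970 0.6667]
AᵀP(A−BK) = [1.3561 -0.6667; -0.6667 1.3333]
P' = Q + AᵀP(A−BK) = [9.3561 2.3333; 2.3333 3.5833]
tr(P') = 12.9394


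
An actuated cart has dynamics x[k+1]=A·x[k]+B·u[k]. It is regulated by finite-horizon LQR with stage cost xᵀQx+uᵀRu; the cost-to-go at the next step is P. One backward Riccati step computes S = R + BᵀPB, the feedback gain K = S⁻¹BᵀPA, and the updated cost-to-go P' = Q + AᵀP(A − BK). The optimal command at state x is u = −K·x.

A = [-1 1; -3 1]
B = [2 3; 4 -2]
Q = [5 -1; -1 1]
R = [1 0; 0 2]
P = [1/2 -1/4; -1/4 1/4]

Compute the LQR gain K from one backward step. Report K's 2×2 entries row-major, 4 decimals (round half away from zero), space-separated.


BᵀP = [0.0000 0.5000; 2.0000 -1.2500]
S = R + BᵀPB = [1 0; 0 2] + [2.0000 -1.0000; -1.0000 8.5000] = [3.0000 -1.0000; -1.0000 10.5000]
BᵀPA = [-1.5000 0.5000; 1.7500 0.7500]
K = S⁻¹·BᵀPA = [-0.4590 0.1967; 0.1230 0.0902]
A−BK = [-0.4508 0.3361; -0.9180 0.3934]
AᵀP(A−BK) = [0.3463 -0.1127; -0.1127 0.0840]
P' = Q + AᵀP(A−BK) = [5.3463 -1.1127; -1.1127 1.0840]
tr(P') = 6.4303

-0.4590 0.1967 0.1230 0.0902


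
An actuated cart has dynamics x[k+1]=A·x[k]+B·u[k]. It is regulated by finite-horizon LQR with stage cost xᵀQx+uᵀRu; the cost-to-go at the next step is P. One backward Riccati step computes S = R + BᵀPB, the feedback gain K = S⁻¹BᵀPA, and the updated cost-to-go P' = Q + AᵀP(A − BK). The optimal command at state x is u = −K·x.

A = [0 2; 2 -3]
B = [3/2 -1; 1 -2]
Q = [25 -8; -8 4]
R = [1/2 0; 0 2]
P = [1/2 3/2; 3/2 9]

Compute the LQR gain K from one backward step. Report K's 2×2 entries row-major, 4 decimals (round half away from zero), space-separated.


BᵀP = [2.2500 11.2500; -3.5000 -19.5000]
S = R + BᵀPB = [1/2 0; 0 2] + [14.6250 -24.7500; -24.7500 42.5000] = [15.1250 -24.7500; -24.7500 44.5000]
BᵀPA = [22.5000 -29.2500; -39.0000 51.5000]
K = S⁻¹·BᵀPA = [0.5950 -0.4463; -0.5455 0.9091]
A−BK = [-1.4380 3.5785; 0.3140 -0.7355]
AᵀP(A−BK) = [1.3388 -2.5041; -2.5041 5.1281]
P' = Q + AᵀP(A−BK) = [26.3388 -10.5041; -10.5041 9.1281]
tr(P') = 35.4669

0.5950 -0.4463 -0.5455 0.9091


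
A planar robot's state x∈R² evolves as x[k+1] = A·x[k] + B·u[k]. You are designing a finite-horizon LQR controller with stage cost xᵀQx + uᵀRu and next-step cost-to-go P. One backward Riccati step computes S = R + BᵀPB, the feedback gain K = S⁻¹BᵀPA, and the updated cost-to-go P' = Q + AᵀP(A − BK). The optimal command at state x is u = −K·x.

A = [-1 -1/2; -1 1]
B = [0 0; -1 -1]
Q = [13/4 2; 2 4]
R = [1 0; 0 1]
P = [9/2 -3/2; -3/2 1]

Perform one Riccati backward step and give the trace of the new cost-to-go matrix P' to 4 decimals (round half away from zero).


BᵀP = [1.5000 -1.0000; 1.5000 -1.0000]
S = R + BᵀPB = [1 0; 0 1] + [1.0000 1.0000; 1.0000 1.0000] = [2.0000 1.0000; 1.0000 2.0000]
BᵀPA = [-0.5000 -1.7500; -0.5000 -1.7500]
K = S⁻¹·BᵀPA = [-0.1667 -0.5833; -0.1667 -0.5833]
A−BK = [-1.0000 -0.5000; -1.3333 -0.1667]
AᵀP(A−BK) = [2.3333 1.4167; 1.4167 1.5833]
P' = Q + AᵀP(A−BK) = [5.5833 3.4167; 3.4167 5.5833]
tr(P') = 11.1667

11.1667


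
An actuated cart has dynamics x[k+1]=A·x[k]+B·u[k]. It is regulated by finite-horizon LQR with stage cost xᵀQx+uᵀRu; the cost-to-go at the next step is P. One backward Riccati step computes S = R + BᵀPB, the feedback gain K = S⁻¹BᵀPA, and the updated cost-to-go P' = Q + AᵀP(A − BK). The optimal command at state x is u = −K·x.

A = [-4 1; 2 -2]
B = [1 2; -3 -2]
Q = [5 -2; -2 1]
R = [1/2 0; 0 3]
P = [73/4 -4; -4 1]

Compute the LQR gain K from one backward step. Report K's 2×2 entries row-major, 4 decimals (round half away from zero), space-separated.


BᵀP = [30.2500 -7.0000; 44.5000 -10.0000]
S = R + BᵀPB = [1/2 0; 0 3] + [51.2500 74.5000; 74.5000 109.0000] = [51.7500 74.5000; 74.5000 112.0000]
BᵀPA = [-135.0000 44.2500; -198.0000 64.5000]
K = S⁻¹·BᵀPA = [-1.5015 0.6134; -0.7691 0.1679]
A−BK = [-0.9603 0.0509; -4.0427 0.1760]
AᵀP(A−BK) = [5.0173 -0.9522; -0.9522 0.2792]
P' = Q + AᵀP(A−BK) = [10.0173 -2.9522; -2.9522 1.2792]
tr(P') = 11.2965

-1.5015 0.6134 -0.7691 0.1679


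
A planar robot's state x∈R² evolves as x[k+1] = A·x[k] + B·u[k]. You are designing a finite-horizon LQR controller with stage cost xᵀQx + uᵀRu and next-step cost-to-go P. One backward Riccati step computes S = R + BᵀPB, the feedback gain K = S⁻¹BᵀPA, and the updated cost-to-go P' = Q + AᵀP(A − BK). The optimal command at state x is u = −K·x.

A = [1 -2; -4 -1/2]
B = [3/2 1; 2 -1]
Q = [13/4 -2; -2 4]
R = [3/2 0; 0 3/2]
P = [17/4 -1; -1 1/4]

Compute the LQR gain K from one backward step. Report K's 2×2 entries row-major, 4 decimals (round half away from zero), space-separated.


0.6072 -0.6590 0.8733 -0.7916

BᵀP = [4.3750 -1.0000; 5.2500 -1.2500]
S = R + BᵀPB = [3/2 0; 0 3/2] + [4.5625 5.3750; 5.3750 6.5000] = [6.0625 5.3750; 5.3750 8.0000]
BᵀPA = [8.3750 -8.2500; 10.2500 -9.8750]
K = S⁻¹·BᵀPA = [0.6072 -0.6590; 0.8733 -0.7916]
A−BK = [-0.7841 -0.2199; -4.3410 0.0263]
AᵀP(A−BK) = [2.2135 -1.8669; -1.8669 1.8087]
P' = Q + AᵀP(A−BK) = [5.4635 -3.8669; -3.8669 5.8087]
tr(P') = 11.2722


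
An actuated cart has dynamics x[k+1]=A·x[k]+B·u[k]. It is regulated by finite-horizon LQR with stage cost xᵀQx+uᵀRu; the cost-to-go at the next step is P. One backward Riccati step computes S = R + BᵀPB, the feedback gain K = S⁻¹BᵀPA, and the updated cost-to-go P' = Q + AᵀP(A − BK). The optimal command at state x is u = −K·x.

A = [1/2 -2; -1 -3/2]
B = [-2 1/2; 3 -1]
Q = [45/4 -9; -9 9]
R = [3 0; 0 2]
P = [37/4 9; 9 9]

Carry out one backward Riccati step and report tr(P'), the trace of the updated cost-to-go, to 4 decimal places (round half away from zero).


53.0275

BᵀP = [8.5000 9.0000; -4.3750 -4.5000]
S = R + BᵀPB = [3 0; 0 2] + [10.0000 -4.7500; -4.7500 2.3125] = [13.0000 -4.7500; -4.7500 4.3125]
BᵀPA = [-4.7500 -30.5000; 2.3125 15.5000]
K = S⁻¹·BᵀPA = [-0.2836 -1.7285; 0.2239 1.6903]
A−BK = [-0.1791 -6.3022; 0.0746 5.3759]
AᵀP(A−BK) = [0.4478 3.3806; 3.3806 32.3298]
P' = Q + AᵀP(A−BK) = [11.6978 -5.6194; -5.6194 41.3298]
tr(P') = 53.0275


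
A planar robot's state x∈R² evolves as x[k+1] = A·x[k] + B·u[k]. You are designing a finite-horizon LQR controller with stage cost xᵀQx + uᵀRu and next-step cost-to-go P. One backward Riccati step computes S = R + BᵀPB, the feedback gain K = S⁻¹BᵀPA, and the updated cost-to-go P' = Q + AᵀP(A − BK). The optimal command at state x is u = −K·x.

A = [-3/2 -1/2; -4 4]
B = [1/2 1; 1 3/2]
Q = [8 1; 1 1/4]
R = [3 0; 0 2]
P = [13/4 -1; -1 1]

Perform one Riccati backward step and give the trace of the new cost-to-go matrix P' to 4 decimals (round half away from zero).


BᵀP = [0.6250 0.5000; 1.7500 0.5000]
S = R + BᵀPB = [3 0; 0 2] + [0.8125 1.3750; 1.3750 2.5000] = [3.8125 1.3750; 1.3750 4.5000]
BᵀPA = [-2.9375 1.6875; -4.6250 1.1250]
K = S⁻¹·BᵀPA = [-0.4493 0.3961; -0.8905 0.1290]
A−BK = [-0.3849 -0.8270; -2.2149 3.4104]
AᵀP(A−BK) = [5.8741 -7.8025; -7.8025 19.9990]
P' = Q + AᵀP(A−BK) = [13.8741 -6.8025; -6.8025 20.2490]
tr(P') = 34.1231

34.1231


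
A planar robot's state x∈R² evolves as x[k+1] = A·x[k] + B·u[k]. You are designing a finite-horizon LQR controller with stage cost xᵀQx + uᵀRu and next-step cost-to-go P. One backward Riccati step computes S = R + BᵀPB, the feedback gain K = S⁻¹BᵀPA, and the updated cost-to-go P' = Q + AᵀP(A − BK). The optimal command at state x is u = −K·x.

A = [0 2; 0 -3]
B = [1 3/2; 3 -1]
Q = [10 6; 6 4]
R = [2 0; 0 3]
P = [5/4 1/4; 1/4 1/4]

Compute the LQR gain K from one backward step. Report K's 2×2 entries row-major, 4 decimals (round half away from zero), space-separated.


BᵀP = [2.0000 1.0000; 1.6250 0.1250]
S = R + BᵀPB = [2 0; 0 3] + [5.0000 2.0000; 2.0000 2.3125] = [7.0000 2.0000; 2.0000 5.3125]
BᵀPA = [0.0000 1.0000; 0.0000 2.8750]
K = S⁻¹·BᵀPA = [0.0000 -0.0132; 0.0000 0.5461]
A−BK = [0.0000 1.1940; 0.0000 -2.4143]
AᵀP(A−BK) = [0.0000 0.0000; 0.0000 2.6930]
P' = Q + AᵀP(A−BK) = [10.0000 6.0000; 6.0000 6.6930]
tr(P') = 16.6930

0.0000 -0.0132 0.0000 0.5461


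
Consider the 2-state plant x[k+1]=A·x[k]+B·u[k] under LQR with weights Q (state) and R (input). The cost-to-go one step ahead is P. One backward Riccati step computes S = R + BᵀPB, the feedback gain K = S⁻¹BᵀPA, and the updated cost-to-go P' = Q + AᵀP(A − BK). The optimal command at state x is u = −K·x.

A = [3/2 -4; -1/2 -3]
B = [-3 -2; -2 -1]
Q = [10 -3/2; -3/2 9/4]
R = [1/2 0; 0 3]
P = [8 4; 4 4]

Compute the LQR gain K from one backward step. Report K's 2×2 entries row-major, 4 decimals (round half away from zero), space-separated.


BᵀP = [-32.0000 -20.0000; -20.0000 -12.0000]
S = R + BᵀPB = [1/2 0; 0 3] + [136.0000 84.0000; 84.0000 52.0000] = [136.5000 84.0000; 84.0000 55.0000]
BᵀPA = [-38.0000 188.0000; -24.0000 116.0000]
K = S⁻¹·BᵀPA = [-0.1639 1.3200; -0.1860 0.0930]
A−BK = [0.6362 0.1462; -1.0138 -0.2669]
AᵀP(A−BK) = [2.3068 0.3942; 0.3942 1.0410]
P' = Q + AᵀP(A−BK) = [12.3068 -1.1058; -1.1058 3.2910]
tr(P') = 15.5977

-0.1639 1.3200 -0.1860 0.0930


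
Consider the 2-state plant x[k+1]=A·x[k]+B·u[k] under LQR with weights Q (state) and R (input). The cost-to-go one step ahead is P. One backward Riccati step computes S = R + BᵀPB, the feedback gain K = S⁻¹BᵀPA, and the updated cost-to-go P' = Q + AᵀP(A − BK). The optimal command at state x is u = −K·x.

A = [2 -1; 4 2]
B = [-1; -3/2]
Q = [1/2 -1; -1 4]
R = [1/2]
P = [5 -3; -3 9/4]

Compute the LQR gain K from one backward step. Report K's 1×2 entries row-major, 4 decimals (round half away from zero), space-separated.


BᵀP = [-0.5000 -0.3750]
S = R + BᵀPB = [1/2] + [1.0625] = [1.5625]
BᵀPA = [-2.5000 -0.2500]
K = S⁻¹·BᵀPA = [-1.6000 -0.1600]
A−BK = [0.4000 -1.1600; 1.6000 1.7600]
AᵀP(A−BK) = [4.0000 7.6000; 7.6000 25.9600]
P' = Q + AᵀP(A−BK) = [4.5000 6.6000; 6.6000 29.9600]
tr(P') = 34.4600

-1.6000 -0.1600


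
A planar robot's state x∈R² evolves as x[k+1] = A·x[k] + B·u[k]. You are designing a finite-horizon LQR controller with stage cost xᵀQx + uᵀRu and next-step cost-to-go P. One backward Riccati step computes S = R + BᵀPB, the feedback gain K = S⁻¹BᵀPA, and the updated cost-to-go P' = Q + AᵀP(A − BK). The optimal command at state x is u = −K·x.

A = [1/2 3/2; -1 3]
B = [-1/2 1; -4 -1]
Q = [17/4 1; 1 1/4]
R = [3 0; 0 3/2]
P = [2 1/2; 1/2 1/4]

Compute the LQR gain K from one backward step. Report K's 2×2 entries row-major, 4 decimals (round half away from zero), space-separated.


BᵀP = [-3.0000 -1.2500; 1.5000 0.2500]
S = R + BᵀPB = [3 0; 0 3/2] + [6.5000 -1.7500; -1.7500 1.2500] = [9.5000 -1.7500; -1.7500 2.7500]
BᵀPA = [-0.2500 -8.2500; 0.5000 3.0000]
K = S⁻¹·BᵀPA = [0.0081 -0.7561; 0.1870 0.6098]
A−BK = [0.3171 0.5122; -0.7805 0.5854]
AᵀP(A−BK) = [0.1585 0.2561; 0.2561 3.1829]
P' = Q + AᵀP(A−BK) = [4.4085 1.2561; 1.2561 3.4329]
tr(P') = 7.8415

0.0081 -0.7561 0.1870 0.6098


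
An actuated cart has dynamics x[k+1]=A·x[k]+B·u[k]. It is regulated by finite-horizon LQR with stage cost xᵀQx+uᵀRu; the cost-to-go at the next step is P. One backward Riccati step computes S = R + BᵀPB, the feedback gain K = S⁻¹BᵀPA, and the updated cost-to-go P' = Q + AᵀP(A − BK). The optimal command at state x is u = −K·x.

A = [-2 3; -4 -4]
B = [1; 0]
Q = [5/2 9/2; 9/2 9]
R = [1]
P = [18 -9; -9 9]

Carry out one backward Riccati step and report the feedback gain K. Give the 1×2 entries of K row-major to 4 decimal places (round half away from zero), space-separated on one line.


BᵀP = [18.0000 -9.0000]
S = R + BᵀPB = [1] + [18.0000] = [19.0000]
BᵀPA = [0.0000 90.0000]
K = S⁻¹·BᵀPA = [0.0000 4.7368]
A−BK = [-2.0000 -1.7368; -4.0000 -4.0000]
AᵀP(A−BK) = [72.0000 72.0000; 72.0000 95.6842]
P' = Q + AᵀP(A−BK) = [74.5000 76.5000; 76.5000 104.6842]
tr(P') = 179.1842

0.0000 4.7368


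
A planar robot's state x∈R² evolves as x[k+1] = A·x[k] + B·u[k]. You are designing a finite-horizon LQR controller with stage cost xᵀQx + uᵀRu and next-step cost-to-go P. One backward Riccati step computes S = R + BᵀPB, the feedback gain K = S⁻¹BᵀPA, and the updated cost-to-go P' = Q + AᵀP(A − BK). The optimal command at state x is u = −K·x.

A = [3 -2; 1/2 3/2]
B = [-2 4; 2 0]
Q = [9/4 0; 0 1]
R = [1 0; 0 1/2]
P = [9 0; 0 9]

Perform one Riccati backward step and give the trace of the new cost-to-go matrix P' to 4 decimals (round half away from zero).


4.2445

BᵀP = [-18.0000 18.0000; 36.0000 0.0000]
S = R + BᵀPB = [1 0; 0 1/2] + [72.0000 -72.0000; -72.0000 144.0000] = [73.0000 -72.0000; -72.0000 144.5000]
BᵀPA = [-45.0000 63.0000; 108.0000 -72.0000]
K = S⁻¹·BᵀPA = [0.2374 0.7306; 0.8657 -0.1342]
A−BK = [0.0120 -0.0019; 0.0252 0.0387]
AᵀP(A−BK) = [0.4381 0.1239; 0.1239 0.5564]
P' = Q + AᵀP(A−BK) = [2.6881 0.1239; 0.1239 1.5564]
tr(P') = 4.2445


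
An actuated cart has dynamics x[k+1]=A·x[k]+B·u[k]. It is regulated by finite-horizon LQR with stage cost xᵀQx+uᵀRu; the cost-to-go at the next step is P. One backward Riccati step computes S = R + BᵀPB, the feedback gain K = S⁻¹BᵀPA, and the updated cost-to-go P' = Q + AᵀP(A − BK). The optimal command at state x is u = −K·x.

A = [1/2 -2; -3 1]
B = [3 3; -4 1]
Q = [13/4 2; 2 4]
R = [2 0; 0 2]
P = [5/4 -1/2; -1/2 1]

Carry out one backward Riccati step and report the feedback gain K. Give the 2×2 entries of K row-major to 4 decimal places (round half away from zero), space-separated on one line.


0.5560 -0.3344 -0.3029 -0.2730

BᵀP = [5.7500 -5.5000; 3.2500 -0.5000]
S = R + BᵀPB = [2 0; 0 2] + [39.2500 11.7500; 11.7500 9.2500] = [41.2500 11.7500; 11.7500 11.2500]
BᵀPA = [19.3750 -17.0000; 3.1250 -7.0000]
K = S⁻¹·BᵀPA = [0.5560 -0.3344; -0.3029 -0.2730]
A−BK = [-0.2592 -0.1779; -0.4732 -0.0644]
AᵀP(A−BK) = [0.9870 -0.1687; -0.1687 0.4049]
P' = Q + AᵀP(A−BK) = [4.2370 1.8313; 1.8313 4.4049]
tr(P') = 8.6419


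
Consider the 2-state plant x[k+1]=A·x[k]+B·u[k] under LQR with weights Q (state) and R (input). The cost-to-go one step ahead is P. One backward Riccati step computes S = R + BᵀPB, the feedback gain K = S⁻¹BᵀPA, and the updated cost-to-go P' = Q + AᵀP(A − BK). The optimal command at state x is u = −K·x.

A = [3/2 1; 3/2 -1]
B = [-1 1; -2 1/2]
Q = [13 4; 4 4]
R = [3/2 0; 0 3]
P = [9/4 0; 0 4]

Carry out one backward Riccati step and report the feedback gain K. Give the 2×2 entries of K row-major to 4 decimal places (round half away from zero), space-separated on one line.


BᵀP = [-2.2500 -8.0000; 2.2500 2.0000]
S = R + BᵀPB = [3/2 0; 0 3] + [18.2500 -6.2500; -6.2500 3.2500] = [19.7500 -6.2500; -6.2500 6.2500]
BᵀPA = [-15.3750 5.7500; 6.3750 0.2500]
K = S⁻¹·BᵀPA = [-0.6667 0.4444; 0.3533 0.4844]
A−BK = [0.4800 0.9600; -0.0100 -0.3533]
AᵀP(A−BK) = [1.5600 1.1200; 1.1200 3.5733]
P' = Q + AᵀP(A−BK) = [14.5600 5.1200; 5.1200 7.5733]
tr(P') = 22.1333

-0.6667 0.4444 0.3533 0.4844


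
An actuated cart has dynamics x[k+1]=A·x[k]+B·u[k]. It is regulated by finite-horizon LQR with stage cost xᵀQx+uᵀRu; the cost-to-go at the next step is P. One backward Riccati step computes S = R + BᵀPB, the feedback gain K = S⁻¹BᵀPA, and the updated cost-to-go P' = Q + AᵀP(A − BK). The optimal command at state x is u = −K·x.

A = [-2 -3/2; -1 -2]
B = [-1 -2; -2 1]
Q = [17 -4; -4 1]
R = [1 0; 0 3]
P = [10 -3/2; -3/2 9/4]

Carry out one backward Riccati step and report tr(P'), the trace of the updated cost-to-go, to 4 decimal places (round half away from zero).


20.8840

BᵀP = [-7.0000 -3.0000; -21.5000 5.2500]
S = R + BᵀPB = [1 0; 0 3] + [13.0000 11.0000; 11.0000 48.2500] = [14.0000 11.0000; 11.0000 51.2500]
BᵀPA = [17.0000 16.5000; 37.7500 21.7500]
K = S⁻¹·BᵀPA = [0.7645 1.0166; 0.5725 0.2062]
A−BK = [-0.0905 -0.0710; -0.0436 -0.1731]
AᵀP(A−BK) = [1.6421 1.1844; 1.1844 1.2419]
P' = Q + AᵀP(A−BK) = [18.6421 -2.8156; -2.8156 2.2419]
tr(P') = 20.8840


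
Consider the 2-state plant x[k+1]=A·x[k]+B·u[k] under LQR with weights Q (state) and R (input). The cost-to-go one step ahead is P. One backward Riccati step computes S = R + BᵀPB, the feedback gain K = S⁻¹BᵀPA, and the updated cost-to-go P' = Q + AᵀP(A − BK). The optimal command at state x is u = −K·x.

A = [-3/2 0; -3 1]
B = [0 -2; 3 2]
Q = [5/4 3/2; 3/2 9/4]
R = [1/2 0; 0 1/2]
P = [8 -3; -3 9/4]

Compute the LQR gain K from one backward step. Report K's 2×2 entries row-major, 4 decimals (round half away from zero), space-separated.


-1.3339 0.3036 0.6644 0.0143

BᵀP = [-9.0000 6.7500; -22.0000 10.5000]
S = R + BᵀPB = [1/2 0; 0 1/2] + [20.2500 31.5000; 31.5000 65.0000] = [20.7500 31.5000; 31.5000 65.5000]
BᵀPA = [-6.7500 6.7500; 1.5000 10.5000]
K = S⁻¹·BᵀPA = [-1.3339 0.3036; 0.6644 0.0143]
A−BK = [-0.1712 0.0286; -0.3271 0.0606]
AᵀP(A−BK) = [1.2496 -0.2223; -0.2223 0.0506]
P' = Q + AᵀP(A−BK) = [2.4996 1.2777; 1.2777 2.3006]
tr(P') = 4.8002


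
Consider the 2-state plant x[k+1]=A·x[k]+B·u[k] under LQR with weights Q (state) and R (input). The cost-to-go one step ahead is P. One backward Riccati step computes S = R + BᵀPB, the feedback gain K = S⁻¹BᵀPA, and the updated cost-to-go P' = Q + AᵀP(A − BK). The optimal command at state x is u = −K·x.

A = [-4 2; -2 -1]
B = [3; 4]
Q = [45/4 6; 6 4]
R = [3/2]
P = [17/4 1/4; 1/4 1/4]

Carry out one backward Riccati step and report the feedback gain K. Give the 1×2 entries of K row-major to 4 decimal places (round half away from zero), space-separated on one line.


BᵀP = [13.7500 1.7500]
S = R + BᵀPB = [3/2] + [48.2500] = [49.7500]
BᵀPA = [-58.5000 25.7500]
K = S⁻¹·BᵀPA = [-1.1759 0.5176]
A−BK = [-0.4724 0.4472; 2.7035 -3.0704]
AᵀP(A−BK) = [4.2111 -3.2211; -3.2211 2.9221]
P' = Q + AᵀP(A−BK) = [15.4611 2.7789; 2.7789 6.9221]
tr(P') = 22.3832

-1.1759 0.5176


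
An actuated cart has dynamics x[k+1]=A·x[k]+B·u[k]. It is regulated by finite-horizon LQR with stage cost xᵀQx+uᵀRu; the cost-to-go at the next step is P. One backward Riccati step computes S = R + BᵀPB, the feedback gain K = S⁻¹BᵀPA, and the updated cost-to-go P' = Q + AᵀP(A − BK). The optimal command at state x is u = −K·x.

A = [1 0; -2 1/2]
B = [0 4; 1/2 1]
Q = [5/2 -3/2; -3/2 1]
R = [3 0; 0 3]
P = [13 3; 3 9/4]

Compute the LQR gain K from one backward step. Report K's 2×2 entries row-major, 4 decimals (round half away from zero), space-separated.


-0.4616 0.1041 0.1256 0.0269

BᵀP = [1.5000 1.1250; 55.0000 14.2500]
S = R + BᵀPB = [3 0; 0 3] + [0.5625 7.1250; 7.1250 234.2500] = [3.5625 7.1250; 7.1250 237.2500]
BᵀPA = [-0.7500 0.5625; 26.5000 7.1250]
K = S⁻¹·BᵀPA = [-0.4616 0.1041; 0.1256 0.0269]
A−BK = [0.4978 -0.1076; -1.8947 0.4211]
AᵀP(A−BK) = [6.3264 -1.3849; -1.3849 0.3122]
P' = Q + AᵀP(A−BK) = [8.8264 -2.8849; -2.8849 1.3122]
tr(P') = 10.1387


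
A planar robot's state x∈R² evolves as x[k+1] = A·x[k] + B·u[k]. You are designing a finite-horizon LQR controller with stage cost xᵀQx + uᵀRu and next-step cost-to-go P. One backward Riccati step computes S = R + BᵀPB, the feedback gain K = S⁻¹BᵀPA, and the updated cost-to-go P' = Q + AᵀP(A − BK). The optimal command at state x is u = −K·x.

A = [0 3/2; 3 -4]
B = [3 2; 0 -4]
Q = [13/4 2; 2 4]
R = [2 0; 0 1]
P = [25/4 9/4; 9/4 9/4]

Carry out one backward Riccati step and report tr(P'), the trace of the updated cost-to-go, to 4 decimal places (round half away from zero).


BᵀP = [18.7500 6.7500; 3.5000 -4.5000]
S = R + BᵀPB = [2 0; 0 1] + [56.2500 10.5000; 10.5000 25.0000] = [58.2500 10.5000; 10.5000 26.0000]
BᵀPA = [20.2500 1.1250; -13.5000 23.2500]
K = S⁻¹·BᵀPA = [0.4759 -0.1530; -0.7114 0.9560]
A−BK = [-0.0048 0.0470; 0.1544 -0.1759]
AᵀP(A−BK) = [1.0094 -0.8700; -0.8700 1.0070]
P' = Q + AᵀP(A−BK) = [4.2594 1.1300; 1.1300 5.0070]
tr(P') = 9.2665

9.2665


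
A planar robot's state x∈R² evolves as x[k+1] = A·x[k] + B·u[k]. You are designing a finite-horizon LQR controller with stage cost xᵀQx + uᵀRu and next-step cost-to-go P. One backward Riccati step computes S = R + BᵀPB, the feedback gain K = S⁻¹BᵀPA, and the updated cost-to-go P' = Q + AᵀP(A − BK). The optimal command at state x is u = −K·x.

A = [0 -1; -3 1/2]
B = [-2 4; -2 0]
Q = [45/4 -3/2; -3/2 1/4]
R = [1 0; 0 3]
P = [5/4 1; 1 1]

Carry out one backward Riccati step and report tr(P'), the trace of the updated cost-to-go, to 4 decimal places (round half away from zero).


BᵀP = [-4.5000 -4.0000; 5.0000 4.0000]
S = R + BᵀPB = [1 0; 0 3] + [17.0000 -18.0000; -18.0000 20.0000] = [18.0000 -18.0000; -18.0000 23.0000]
BᵀPA = [12.0000 2.5000; -12.0000 -3.0000]
K = S⁻¹·BᵀPA = [0.6667 0.0389; 0.0000 -0.1000]
A−BK = [1.3333 -0.5222; -1.6667 0.5778]
AᵀP(A−BK) = [1.0000 -0.1667; -0.1667 0.1028]
P' = Q + AᵀP(A−BK) = [12.2500 -1.6667; -1.6667 0.3528]
tr(P') = 12.6028

12.6028


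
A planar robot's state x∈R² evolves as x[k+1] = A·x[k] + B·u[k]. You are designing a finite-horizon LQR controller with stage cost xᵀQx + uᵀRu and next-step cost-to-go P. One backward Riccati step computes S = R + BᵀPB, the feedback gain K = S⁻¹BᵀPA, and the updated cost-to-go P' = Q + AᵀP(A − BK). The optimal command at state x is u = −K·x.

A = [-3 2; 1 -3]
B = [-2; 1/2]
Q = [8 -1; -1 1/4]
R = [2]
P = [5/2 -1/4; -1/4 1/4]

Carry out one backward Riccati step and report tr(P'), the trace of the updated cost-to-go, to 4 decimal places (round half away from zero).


15.6692

BᵀP = [-5.1250 0.6250]
S = R + BᵀPB = [2] + [10.5625] = [12.5625]
BᵀPA = [16.0000 -12.1250]
K = S⁻¹·BᵀPA = [1.2736 -0.9652]
A−BK = [-0.4527 0.0697; 0.3632 -2.5174]
AᵀP(A−BK) = [3.8719 -3.0572; -3.0572 3.5473]
P' = Q + AᵀP(A−BK) = [11.8719 -4.0572; -4.0572 3.7973]
tr(P') = 15.6692


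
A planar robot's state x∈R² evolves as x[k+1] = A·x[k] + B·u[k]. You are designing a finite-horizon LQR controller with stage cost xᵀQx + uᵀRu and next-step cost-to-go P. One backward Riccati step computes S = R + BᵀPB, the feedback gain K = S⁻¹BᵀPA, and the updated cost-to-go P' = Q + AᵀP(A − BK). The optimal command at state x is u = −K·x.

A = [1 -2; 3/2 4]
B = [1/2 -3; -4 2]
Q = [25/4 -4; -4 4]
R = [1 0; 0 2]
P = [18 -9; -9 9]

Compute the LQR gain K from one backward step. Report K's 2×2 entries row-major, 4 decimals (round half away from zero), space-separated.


-0.5557 -0.7284 -0.4043 0.5411

BᵀP = [45.0000 -40.5000; -72.0000 45.0000]
S = R + BᵀPB = [1 0; 0 2] + [184.5000 -216.0000; -216.0000 306.0000] = [185.5000 -216.0000; -216.0000 308.0000]
BᵀPA = [-15.7500 -252.0000; -4.5000 324.0000]
K = S⁻¹·BᵀPA = [-0.5557 -0.7284; -0.4043 0.5411]
A−BK = [0.0648 -0.0124; 0.0858 0.0042]
AᵀP(A−BK) = [0.6776 -0.0369; -0.0369 1.1201]
P' = Q + AᵀP(A−BK) = [6.9276 -4.0369; -4.0369 5.1201]
tr(P') = 12.0477


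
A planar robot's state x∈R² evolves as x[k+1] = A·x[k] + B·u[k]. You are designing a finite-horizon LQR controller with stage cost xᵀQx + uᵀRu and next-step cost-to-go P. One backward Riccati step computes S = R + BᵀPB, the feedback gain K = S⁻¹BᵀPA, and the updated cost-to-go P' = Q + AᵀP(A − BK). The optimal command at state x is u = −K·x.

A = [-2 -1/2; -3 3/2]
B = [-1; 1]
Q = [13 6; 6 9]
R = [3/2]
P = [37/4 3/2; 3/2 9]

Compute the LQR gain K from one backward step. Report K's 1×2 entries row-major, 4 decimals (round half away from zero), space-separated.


-0.4179 0.9030

BᵀP = [-7.7500 7.5000]
S = R + BᵀPB = [3/2] + [15.2500] = [16.7500]
BᵀPA = [-7.0000 15.1250]
K = S⁻¹·BᵀPA = [-0.4179 0.9030]
A−BK = [-2.4179 0.4030; -2.5821 0.5970]
AᵀP(A−BK) = [133.0746 -27.1791; -27.1791 6.6549]
P' = Q + AᵀP(A−BK) = [146.0746 -21.1791; -21.1791 15.6549]
tr(P') = 161.7295


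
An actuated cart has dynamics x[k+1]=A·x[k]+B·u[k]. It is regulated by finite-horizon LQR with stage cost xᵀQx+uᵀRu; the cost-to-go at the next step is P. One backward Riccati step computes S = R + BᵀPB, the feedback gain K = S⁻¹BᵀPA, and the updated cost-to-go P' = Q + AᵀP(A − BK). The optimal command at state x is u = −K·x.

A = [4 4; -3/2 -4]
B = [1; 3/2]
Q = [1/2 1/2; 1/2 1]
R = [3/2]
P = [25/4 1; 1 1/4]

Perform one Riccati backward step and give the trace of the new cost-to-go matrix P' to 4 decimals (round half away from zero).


BᵀP = [7.7500 1.3750]
S = R + BᵀPB = [3/2] + [9.8125] = [11.3125]
BᵀPA = [28.9375 25.5000]
K = S⁻¹·BᵀPA = [2.5580 2.2541]
A−BK = [1.4420 1.7459; -5.3370 -7.3812]
AᵀP(A−BK) = [14.5401 14.2707; 14.2707 14.5193]
P' = Q + AᵀP(A−BK) = [15.0401 14.7707; 14.7707 15.5193]
tr(P') = 30.5594

30.5594


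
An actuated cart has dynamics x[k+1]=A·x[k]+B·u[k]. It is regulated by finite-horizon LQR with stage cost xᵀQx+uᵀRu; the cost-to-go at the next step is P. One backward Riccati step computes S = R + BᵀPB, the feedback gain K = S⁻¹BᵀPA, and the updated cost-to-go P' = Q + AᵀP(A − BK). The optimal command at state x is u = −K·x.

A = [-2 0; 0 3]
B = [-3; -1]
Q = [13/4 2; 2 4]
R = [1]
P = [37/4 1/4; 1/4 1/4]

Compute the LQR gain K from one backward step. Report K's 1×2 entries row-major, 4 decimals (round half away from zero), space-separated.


0.6512 -0.0349

BᵀP = [-28.0000 -1.0000]
S = R + BᵀPB = [1] + [85.0000] = [86.0000]
BᵀPA = [56.0000 -3.0000]
K = S⁻¹·BᵀPA = [0.6512 -0.0349]
A−BK = [-0.0465 -0.1047; 0.6512 2.9651]
AᵀP(A−BK) = [0.5349 0.4535; 0.4535 2.1453]
P' = Q + AᵀP(A−BK) = [3.7849 2.4535; 2.4535 6.1453]
tr(P') = 9.9302


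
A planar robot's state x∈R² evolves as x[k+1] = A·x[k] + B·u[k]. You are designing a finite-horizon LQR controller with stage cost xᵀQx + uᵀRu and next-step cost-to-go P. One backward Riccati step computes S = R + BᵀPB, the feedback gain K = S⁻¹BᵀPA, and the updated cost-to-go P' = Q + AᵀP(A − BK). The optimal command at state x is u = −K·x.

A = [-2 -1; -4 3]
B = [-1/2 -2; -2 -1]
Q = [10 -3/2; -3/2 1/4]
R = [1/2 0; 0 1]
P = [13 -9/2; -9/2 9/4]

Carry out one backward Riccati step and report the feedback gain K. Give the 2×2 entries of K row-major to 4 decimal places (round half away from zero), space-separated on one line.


BᵀP = [2.5000 -2.2500; -21.5000 6.7500]
S = R + BᵀPB = [1/2 0; 0 1] + [3.2500 -2.7500; -2.7500 36.2500] = [3.7500 -2.7500; -2.7500 37.2500]
BᵀPA = [4.0000 -9.2500; 16.0000 41.7500]
K = S⁻¹·BᵀPA = [1.4607 -1.7389; 0.5374 0.9924]
A−BK = [-0.1949 0.1154; -0.5412 0.5147]
AᵀP(A−BK) = [1.5591 -0.9234; -0.9234 2.7313]
P' = Q + AᵀP(A−BK) = [11.5591 -2.4234; -2.4234 2.9813]
tr(P') = 14.5404

1.4607 -1.7389 0.5374 0.9924


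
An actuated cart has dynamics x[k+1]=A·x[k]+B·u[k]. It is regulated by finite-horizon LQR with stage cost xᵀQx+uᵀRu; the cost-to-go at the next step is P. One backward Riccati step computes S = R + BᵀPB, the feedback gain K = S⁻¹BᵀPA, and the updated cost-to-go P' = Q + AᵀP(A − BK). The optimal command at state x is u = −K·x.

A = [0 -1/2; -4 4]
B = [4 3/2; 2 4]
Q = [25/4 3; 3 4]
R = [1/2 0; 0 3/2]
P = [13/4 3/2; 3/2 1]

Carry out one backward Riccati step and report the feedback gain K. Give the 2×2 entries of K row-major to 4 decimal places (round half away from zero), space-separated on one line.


0.0966 -0.2191 -0.7104 0.7435

BᵀP = [16.0000 8.0000; 10.8750 6.2500]
S = R + BᵀPB = [1/2 0; 0 3/2] + [80.0000 56.0000; 56.0000 41.3125] = [80.5000 56.0000; 56.0000 42.8125]
BᵀPA = [-32.0000 24.0000; -25.0000 19.5625]
K = S⁻¹·BᵀPA = [0.0966 -0.2191; -0.7104 0.7435]
A−BK = [0.6789 -0.7390; -1.3519 1.4642]
AᵀP(A−BK) = [1.3337 -1.4231; -1.4231 1.5258]
P' = Q + AᵀP(A−BK) = [7.5837 1.5769; 1.5769 5.5258]
tr(P') = 13.1095


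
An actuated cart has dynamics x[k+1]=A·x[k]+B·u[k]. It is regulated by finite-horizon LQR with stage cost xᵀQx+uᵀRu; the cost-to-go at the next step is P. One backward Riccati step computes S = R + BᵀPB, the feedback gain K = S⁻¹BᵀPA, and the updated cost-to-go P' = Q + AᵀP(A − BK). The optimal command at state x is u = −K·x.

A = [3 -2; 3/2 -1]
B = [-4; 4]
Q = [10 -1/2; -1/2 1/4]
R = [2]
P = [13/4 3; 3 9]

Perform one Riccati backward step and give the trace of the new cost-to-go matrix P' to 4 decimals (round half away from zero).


BᵀP = [-1.0000 24.0000]
S = R + BᵀPB = [2] + [100.0000] = [102.0000]
BᵀPA = [33.0000 -22.0000]
K = S⁻¹·BᵀPA = [0.3235 -0.2157]
A−BK = [4.2941 -2.8627; 0.2059 -0.1373]
AᵀP(A−BK) = [65.8235 -43.8824; -43.8824 29.2549]
P' = Q + AᵀP(A−BK) = [75.8235 -44.3824; -44.3824 29.5049]
tr(P') = 105.3284

105.3284


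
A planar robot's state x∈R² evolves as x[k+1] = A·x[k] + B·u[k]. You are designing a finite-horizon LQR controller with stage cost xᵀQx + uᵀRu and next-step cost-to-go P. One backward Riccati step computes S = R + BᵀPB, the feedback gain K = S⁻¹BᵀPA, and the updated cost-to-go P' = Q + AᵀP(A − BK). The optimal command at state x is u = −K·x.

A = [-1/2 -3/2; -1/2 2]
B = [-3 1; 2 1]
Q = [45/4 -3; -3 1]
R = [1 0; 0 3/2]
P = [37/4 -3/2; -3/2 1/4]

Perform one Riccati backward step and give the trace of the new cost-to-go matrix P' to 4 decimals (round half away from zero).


BᵀP = [-30.7500 5.0000; 7.7500 -1.2500]
S = R + BᵀPB = [1 0; 0 3/2] + [102.2500 -25.7500; -25.7500 6.5000] = [103.2500 -25.7500; -25.7500 8.0000]
BᵀPA = [12.8750 56.1250; -3.2500 -14.1250]
K = S⁻¹·BᵀPA = [0.1185 0.5234; -0.0247 -0.0809]
A−BK = [-0.1197 0.1511; -0.7123 1.0341]
AᵀP(A−BK) = [0.0186 0.0607; 0.0607 0.2935]
P' = Q + AᵀP(A−BK) = [11.2686 -2.9393; -2.9393 1.2935]
tr(P') = 12.5621

12.5621


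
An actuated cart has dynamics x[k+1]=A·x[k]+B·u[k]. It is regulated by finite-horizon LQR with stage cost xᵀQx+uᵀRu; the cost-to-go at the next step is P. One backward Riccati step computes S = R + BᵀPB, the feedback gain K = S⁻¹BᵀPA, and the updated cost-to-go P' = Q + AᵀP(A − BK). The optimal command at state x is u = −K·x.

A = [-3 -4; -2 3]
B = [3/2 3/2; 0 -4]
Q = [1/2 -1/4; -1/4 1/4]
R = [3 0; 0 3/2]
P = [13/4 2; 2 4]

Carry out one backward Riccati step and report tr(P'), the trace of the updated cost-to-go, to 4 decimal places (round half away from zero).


BᵀP = [4.8750 3.0000; -3.1250 -13.0000]
S = R + BᵀPB = [3 0; 0 3/2] + [7.3125 -4.6875; -4.6875 47.3125] = [10.3125 -4.6875; -4.6875 48.8125]
BᵀPA = [-20.6250 -10.5000; 35.3750 -26.5000]
K = S⁻¹·BᵀPA = [-1.7468 -1.3227; 0.5570 -0.6699]
A−BK = [-1.2152 -1.0111; 0.2278 0.3204]
AᵀP(A−BK) = [13.5190 9.4177; 9.4177 8.3591]
P' = Q + AᵀP(A−BK) = [14.0190 9.1677; 9.1677 8.6091]
tr(P') = 22.6281

22.6281


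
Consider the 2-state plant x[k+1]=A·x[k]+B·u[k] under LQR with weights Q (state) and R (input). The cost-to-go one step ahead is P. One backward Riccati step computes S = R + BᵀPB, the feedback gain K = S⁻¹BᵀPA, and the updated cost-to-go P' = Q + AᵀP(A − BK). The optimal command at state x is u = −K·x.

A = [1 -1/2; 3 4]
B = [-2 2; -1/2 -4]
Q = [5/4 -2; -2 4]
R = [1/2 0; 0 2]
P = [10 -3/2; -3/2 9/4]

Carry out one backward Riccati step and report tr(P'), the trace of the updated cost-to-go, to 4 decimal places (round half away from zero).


8.3209

BᵀP = [-19.2500 1.8750; 26.0000 -12.0000]
S = R + BᵀPB = [1/2 0; 0 2] + [37.5625 -46.0000; -46.0000 100.0000] = [38.0625 -46.0000; -46.0000 102.0000]
BᵀPA = [-13.6250 17.1250; -10.0000 -61.0000]
K = S⁻¹·BᵀPA = [-1.0472 -0.5997; -0.5703 -0.8685]
A−BK = [0.0462 0.0376; 0.1952 0.2262]
AᵀP(A−BK) = [1.2788 1.3946; 1.3946 1.7921]
P' = Q + AᵀP(A−BK) = [2.5288 -0.6054; -0.6054 5.7921]
tr(P') = 8.3209


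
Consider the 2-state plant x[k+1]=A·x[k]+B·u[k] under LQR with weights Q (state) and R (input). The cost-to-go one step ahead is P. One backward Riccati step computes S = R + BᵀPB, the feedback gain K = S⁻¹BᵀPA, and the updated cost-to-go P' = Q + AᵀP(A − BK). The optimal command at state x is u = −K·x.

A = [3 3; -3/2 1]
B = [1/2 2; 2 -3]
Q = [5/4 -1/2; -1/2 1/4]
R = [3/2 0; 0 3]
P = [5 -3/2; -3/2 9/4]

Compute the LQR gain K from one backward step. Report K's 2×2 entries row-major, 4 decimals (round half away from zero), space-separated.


0.7143 1.4286 1.0918 0.8367

BᵀP = [-0.5000 3.7500; 14.5000 -9.7500]
S = R + BᵀPB = [3/2 0; 0 3] + [7.2500 -12.2500; -12.2500 58.2500] = [8.7500 -12.2500; -12.2500 61.2500]
BᵀPA = [-7.1250 2.2500; 58.1250 33.7500]
K = S⁻¹·BᵀPA = [0.7143 1.4286; 1.0918 0.8367]
A−BK = [0.4592 0.6122; 0.3469 0.6531]
AᵀP(A−BK) = [5.1888 5.4184; 5.4184 6.7959]
P' = Q + AᵀP(A−BK) = [6.4388 4.9184; 4.9184 7.0459]
tr(P') = 13.4847


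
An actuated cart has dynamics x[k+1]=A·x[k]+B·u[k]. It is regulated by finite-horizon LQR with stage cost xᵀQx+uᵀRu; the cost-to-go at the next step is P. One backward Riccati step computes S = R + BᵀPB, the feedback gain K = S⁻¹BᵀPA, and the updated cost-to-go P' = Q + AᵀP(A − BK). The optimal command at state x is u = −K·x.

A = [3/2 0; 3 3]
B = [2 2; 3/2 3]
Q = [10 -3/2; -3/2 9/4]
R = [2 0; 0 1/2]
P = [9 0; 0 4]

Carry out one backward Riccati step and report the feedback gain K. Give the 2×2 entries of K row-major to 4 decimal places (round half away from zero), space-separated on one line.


-0.2838 -1.3001 1.0804 1.4649

BᵀP = [18.0000 6.0000; 18.0000 12.0000]
S = R + BᵀPB = [2 0; 0 1/2] + [45.0000 54.0000; 54.0000 72.0000] = [47.0000 54.0000; 54.0000 72.5000]
BᵀPA = [45.0000 18.0000; 63.0000 36.0000]
K = S⁻¹·BᵀPA = [-0.2838 -1.3001; 1.0804 1.4649]
A−BK = [-0.0931 -0.3296; 0.1846 0.5554]
AᵀP(A−BK) = [0.9591 2.2157; 2.2157 6.6653]
P' = Q + AᵀP(A−BK) = [10.9591 0.7157; 0.7157 8.9153]
tr(P') = 19.8744


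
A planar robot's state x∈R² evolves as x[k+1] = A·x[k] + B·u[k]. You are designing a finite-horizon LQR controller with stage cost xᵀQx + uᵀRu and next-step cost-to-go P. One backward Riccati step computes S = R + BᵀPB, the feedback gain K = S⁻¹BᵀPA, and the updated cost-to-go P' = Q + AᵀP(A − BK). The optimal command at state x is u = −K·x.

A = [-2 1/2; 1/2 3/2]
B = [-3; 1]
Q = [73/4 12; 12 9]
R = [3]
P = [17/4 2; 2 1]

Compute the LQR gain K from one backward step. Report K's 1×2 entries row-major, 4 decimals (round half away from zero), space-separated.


0.6281 -0.4256

BᵀP = [-10.7500 -5.0000]
S = R + BᵀPB = [3] + [27.2500] = [30.2500]
BᵀPA = [19.0000 -12.8750]
K = S⁻¹·BᵀPA = [0.6281 -0.4256]
A−BK = [-0.1157 -0.7769; -0.1281 1.9256]
AᵀP(A−BK) = [1.3161 -0.9132; -0.9132 0.8326]
P' = Q + AᵀP(A−BK) = [19.5661 11.0868; 11.0868 9.8326]
tr(P') = 29.3988
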